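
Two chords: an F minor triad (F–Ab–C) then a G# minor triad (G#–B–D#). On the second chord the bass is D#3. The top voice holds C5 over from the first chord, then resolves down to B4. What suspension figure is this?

7–6 suspension.

At the second chord the bass is D#3. The suspended C5 lies a seventh above the bass; after resolving down by step to B4, the interval above the bass becomes a sixth.
Suspension figures are named by those two intervals: 7–6.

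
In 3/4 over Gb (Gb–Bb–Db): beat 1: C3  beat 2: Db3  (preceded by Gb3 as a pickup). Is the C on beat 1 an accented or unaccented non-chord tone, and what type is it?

Accented appoggiatura.

The harmony at that moment is Gb major triad (Gb, Bb, Db); C3 is not a chord tone.
It is approached by leap down from Gb3 and left by step up to Db3.
Leap in, step out — an appoggiatura.
It falls on the downbeat, so it is accented.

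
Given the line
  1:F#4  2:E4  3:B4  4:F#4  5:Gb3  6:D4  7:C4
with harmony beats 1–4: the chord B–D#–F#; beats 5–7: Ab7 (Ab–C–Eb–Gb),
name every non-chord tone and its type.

E4 (beat 2) — escape tone; D4 (beat 6) — appoggiatura.

The harmony at that moment is B major triad (B, D#, F#); E4 is not a chord tone.
It is approached by step down from F#4 and left by leap up to B4.
Step in, leap out — an escape tone.
The harmony at that moment is Ab dominant seventh chord (Ab, C, Eb, Gb); D4 is not a chord tone.
It is approached by leap up from Gb3 and left by step down to C4.
Leap in, step out — an appoggiatura.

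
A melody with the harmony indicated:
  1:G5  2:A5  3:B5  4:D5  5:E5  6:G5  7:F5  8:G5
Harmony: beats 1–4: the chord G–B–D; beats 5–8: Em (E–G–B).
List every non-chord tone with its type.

A5 (beat 2) — passing tone; F5 (beat 7) — neighbor tone.

The harmony at that moment is G major triad (G, B, D); A5 is not a chord tone.
It is approached by step up from G5 and left by step up to B5.
Step in, step out in the same direction — a passing tone.
The harmony at that moment is E minor triad (E, G, B); F5 is not a chord tone.
It is approached by step down from G5 and left by step up to G5.
Step away and step back to the same note — a neighbor tone (lower neighbor).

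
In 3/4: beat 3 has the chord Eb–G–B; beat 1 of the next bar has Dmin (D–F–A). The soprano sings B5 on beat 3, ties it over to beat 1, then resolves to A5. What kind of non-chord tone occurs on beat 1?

Suspension.

The harmony at that moment is D minor triad (D, F, A); B5 is not a chord tone.
It is held over (the same pitch as the preceding B5) and left by step down to A5.
Held over from the previous chord and resolving down by step — a suspension.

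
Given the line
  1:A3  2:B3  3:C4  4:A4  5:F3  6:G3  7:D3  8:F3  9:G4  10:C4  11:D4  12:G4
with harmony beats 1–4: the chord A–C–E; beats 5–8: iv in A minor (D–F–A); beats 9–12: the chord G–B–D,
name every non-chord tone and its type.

B3 (beat 2) — passing tone; G3 (beat 6) — escape tone; C4 (beat 10) — appoggiatura.

The harmony at that moment is A minor triad (A, C, E); B3 is not a chord tone.
It is approached by step up from A3 and left by step up to C4.
Step in, step out in the same direction — a passing tone.
The harmony at that moment is D minor triad (D, F, A); G3 is not a chord tone.
It is approached by step up from F3 and left by leap down to D3.
Step in, leap out — an escape tone.
The harmony at that moment is G major triad (G, B, D); C4 is not a chord tone.
It is approached by leap down from G4 and left by step up to D4.
Leap in, step out — an appoggiatura.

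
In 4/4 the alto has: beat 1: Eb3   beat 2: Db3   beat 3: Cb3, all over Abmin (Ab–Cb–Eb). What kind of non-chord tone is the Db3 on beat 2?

The harmony at that moment is Ab minor triad (Ab, Cb, Eb); Db3 is not a chord tone.
It is approached by step down from Eb3 and left by step down to Cb3.
Step in, step out in the same direction — a passing tone.

Passing tone.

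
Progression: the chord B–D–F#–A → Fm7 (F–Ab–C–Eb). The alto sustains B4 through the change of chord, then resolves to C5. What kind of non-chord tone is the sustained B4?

The harmony at that moment is F minor seventh chord (F, Ab, C, Eb); B4 is not a chord tone.
It is held over (the same pitch as the preceding B4) and left by step up to C5.
Held over from the previous chord and resolving up by step — a retardation.

B4 is a retardation.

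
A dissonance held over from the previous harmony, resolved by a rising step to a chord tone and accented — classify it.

Approach: by preparation — the pitch is first a chord tone, then held (tied or repeated) while the harmony changes under it. Departure: up by step. Metric position: strong.
A prepared dissonance that resolves upward by step — a retardation. (The same figure resolving downward would be a suspension.)

Retardation.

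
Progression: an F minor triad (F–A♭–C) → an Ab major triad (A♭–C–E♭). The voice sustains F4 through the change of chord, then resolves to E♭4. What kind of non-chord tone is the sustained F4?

F4 is a suspension.

The harmony at that moment is A♭ major triad (A♭, C, E♭); F4 is not a chord tone.
It is held over (the same pitch as the preceding F4) and left by step down to E♭4.
Held over from the previous chord and resolving down by step — a suspension.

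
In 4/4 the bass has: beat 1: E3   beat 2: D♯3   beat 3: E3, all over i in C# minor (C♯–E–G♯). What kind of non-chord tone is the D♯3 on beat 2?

The harmony at that moment is C♯ minor triad (C♯, E, G♯); D♯3 is not a chord tone.
It is approached by step down from E3 and left by step up to E3.
Step away and step back to the same note — a neighbor tone (lower neighbor).

Lower neighbor tone.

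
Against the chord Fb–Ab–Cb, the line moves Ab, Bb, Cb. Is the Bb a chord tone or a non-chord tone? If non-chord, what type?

Non-chord tone — a passing tone.

The harmony at that moment is Fb major triad (Fb, Ab, Cb); Bb is not a chord tone.
It is approached by step up from Ab and left by step up to Cb.
Step in, step out in the same direction — a passing tone.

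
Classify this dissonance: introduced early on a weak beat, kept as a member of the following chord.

Anticipation.

Approach: ahead of the chord change (typically by step), so it is dissonant against the current harmony. Departure: none — the same pitch is restated or held and is a chord tone of the new harmony.
Dissonant first, consonant once the harmony catches up: the note simply arrives early — an anticipation. (The reverse timing, consonant first and dissonant after the change, would be a suspension or retardation.)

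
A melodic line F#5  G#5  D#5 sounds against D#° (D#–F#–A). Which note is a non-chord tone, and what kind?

G#5 is an escape tone.

The harmony at that moment is D# diminished triad (D#, F#, A); G#5 is not a chord tone.
It is approached by step up from F#5 and left by leap down to D#5.
Step in, leap out — an escape tone.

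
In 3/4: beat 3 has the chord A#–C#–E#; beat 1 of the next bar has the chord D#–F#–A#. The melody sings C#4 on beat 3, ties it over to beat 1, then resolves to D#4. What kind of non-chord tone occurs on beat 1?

Retardation.

The harmony at that moment is D# minor triad (D#, F#, A#); C#4 is not a chord tone.
It is held over (the same pitch as the preceding C#4) and left by step up to D#4.
Held over from the previous chord and resolving up by step — a retardation.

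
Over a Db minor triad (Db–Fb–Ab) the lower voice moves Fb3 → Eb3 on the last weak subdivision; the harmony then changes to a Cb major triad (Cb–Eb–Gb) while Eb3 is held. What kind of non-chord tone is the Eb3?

The harmony at that moment is Db minor triad (Db, Fb, Ab); Eb3 is not a chord tone.
It is approached by step down from Fb3 and then sustained as the same pitch into the next harmony.
Arriving early and becoming a chord tone when the harmony changes — an anticipation.

Eb3 is an anticipation.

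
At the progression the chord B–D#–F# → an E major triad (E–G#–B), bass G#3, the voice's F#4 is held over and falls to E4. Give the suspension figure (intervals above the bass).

7–6 suspension.

At the second chord the bass is G#3. The suspended F#4 lies a seventh above the bass; after resolving down by step to E4, the interval above the bass becomes a sixth.
Suspension figures are named by those two intervals: 7–6.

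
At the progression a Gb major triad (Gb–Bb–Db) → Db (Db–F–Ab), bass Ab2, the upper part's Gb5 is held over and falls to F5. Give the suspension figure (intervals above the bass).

7–6 suspension.

At the second chord the bass is Ab2. The suspended Gb5 lies a seventh above the bass; after resolving down by step to F5, the interval above the bass becomes a sixth.
Suspension figures are named by those two intervals: 7–6.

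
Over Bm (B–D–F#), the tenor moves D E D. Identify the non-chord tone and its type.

The harmony at that moment is B minor triad (B, D, F#); E is not a chord tone.
It is approached by step up from D and left by step down to D.
Step away and step back to the same note — a neighbor tone (upper neighbor).

E is a neighbor tone.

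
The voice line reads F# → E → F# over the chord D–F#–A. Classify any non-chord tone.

E is a neighbor tone.

The harmony at that moment is D major triad (D, F#, A); E is not a chord tone.
It is approached by step down from F# and left by step up to F#.
Step away and step back to the same note — a neighbor tone (lower neighbor).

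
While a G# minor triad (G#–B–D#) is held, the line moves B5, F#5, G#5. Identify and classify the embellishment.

F#5 is an appoggiatura.

The harmony at that moment is G# minor triad (G#, B, D#); F#5 is not a chord tone.
It is approached by leap down from B5 and left by step up to G#5.
Leap in, step out — an appoggiatura.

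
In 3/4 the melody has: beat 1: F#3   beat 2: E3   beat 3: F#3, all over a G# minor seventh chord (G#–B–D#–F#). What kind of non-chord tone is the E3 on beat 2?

The harmony at that moment is G# minor seventh chord (G#, B, D#, F#); E3 is not a chord tone.
It is approached by step down from F#3 and left by step up to F#3.
Step away and step back to the same note — a neighbor tone (lower neighbor).

Lower neighbor tone.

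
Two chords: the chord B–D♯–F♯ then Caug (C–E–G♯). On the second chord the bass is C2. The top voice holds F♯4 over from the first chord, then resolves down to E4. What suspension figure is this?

4–3 suspension.

At the second chord the bass is C2. The suspended F♯4 lies a fourth above the bass; after resolving down by step to E4, the interval above the bass becomes a third.
Suspension figures are named by those two intervals: 4–3.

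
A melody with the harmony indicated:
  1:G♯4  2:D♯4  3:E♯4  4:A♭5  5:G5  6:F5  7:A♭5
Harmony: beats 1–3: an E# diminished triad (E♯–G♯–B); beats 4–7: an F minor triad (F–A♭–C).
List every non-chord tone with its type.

The harmony at that moment is E♯ diminished triad (E♯, G♯, B); D♯4 is not a chord tone.
It is approached by leap down from G♯4 and left by step up to E♯4.
Leap in, step out — an appoggiatura.
The harmony at that moment is F minor triad (F, A♭, C); G5 is not a chord tone.
It is approached by step down from A♭5 and left by step down to F5.
Step in, step out in the same direction — a passing tone.

D♯4 (beat 2) — appoggiatura; G5 (beat 5) — passing tone.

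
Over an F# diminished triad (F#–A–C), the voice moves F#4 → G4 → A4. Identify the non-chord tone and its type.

G4 is a passing tone.

The harmony at that moment is F# diminished triad (F#, A, C); G4 is not a chord tone.
It is approached by step up from F#4 and left by step up to A4.
Step in, step out in the same direction — a passing tone.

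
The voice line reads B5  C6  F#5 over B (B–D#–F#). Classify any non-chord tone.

The harmony at that moment is B major triad (B, D#, F#); C6 is not a chord tone.
It is approached by step up from B5 and left by leap down to F#5.
Step in, leap out — an escape tone.

C6 is an escape tone.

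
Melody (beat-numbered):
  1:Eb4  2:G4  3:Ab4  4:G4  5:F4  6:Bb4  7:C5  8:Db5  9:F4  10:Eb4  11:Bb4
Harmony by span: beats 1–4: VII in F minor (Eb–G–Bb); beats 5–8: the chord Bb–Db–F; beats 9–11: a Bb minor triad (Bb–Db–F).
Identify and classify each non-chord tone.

Ab4 (beat 3) — neighbor tone; C5 (beat 7) — passing tone; Eb4 (beat 10) — escape tone.

The harmony at that moment is Eb major triad (Eb, G, Bb); Ab4 is not a chord tone.
It is approached by step up from G4 and left by step down to G4.
Step away and step back to the same note — a neighbor tone (upper neighbor).
The harmony at that moment is Bb minor triad (Bb, Db, F); C5 is not a chord tone.
It is approached by step up from Bb4 and left by step up to Db5.
Step in, step out in the same direction — a passing tone.
The harmony at that moment is Bb minor triad (Bb, Db, F); Eb4 is not a chord tone.
It is approached by step down from F4 and left by leap up to Bb4.
Step in, leap out — an escape tone.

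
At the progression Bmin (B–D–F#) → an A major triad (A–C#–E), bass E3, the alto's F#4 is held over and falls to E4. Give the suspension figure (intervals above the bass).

9–8 suspension.

At the second chord the bass is E3. The suspended F#4 lies a ninth above the bass; after resolving down by step to E4, the interval above the bass becomes an octave.
Suspension figures are named by those two intervals: 9–8.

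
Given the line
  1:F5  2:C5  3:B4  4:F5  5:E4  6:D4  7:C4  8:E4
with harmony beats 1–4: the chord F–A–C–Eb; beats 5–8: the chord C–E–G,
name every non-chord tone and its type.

The harmony at that moment is F dominant seventh chord (F, A, C, Eb); B4 is not a chord tone.
It is approached by step down from C5 and left by leap up to F5.
Step in, leap out — an escape tone.
The harmony at that moment is C major triad (C, E, G); D4 is not a chord tone.
It is approached by step down from E4 and left by step down to C4.
Step in, step out in the same direction — a passing tone.

B4 (beat 3) — escape tone; D4 (beat 6) — passing tone.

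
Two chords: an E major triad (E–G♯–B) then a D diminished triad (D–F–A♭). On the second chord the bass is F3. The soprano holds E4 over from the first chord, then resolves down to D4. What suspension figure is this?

7–6 suspension.

At the second chord the bass is F3. The suspended E4 lies a seventh above the bass; after resolving down by step to D4, the interval above the bass becomes a sixth.
Suspension figures are named by those two intervals: 7–6.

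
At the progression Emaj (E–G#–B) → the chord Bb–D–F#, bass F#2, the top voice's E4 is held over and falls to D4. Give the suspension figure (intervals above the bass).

At the second chord the bass is F#2. The suspended E4 lies a seventh above the bass; after resolving down by step to D4, the interval above the bass becomes a sixth.
Suspension figures are named by those two intervals: 7–6.

7–6 suspension.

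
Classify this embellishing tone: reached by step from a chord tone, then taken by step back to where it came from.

Neighbor tone.

Approach: by step. Departure: by step in the opposite direction, back to the starting pitch.
Stepwise on both sides but reversing to return to the same chord tone — a neighbor tone. (Had it continued onward in the same direction it would be a passing tone instead.)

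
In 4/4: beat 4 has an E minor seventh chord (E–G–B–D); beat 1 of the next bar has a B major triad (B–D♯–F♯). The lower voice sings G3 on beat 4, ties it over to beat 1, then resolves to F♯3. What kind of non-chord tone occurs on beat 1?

The harmony at that moment is B major triad (B, D♯, F♯); G3 is not a chord tone.
It is held over (the same pitch as the preceding G3) and left by step down to F♯3.
Held over from the previous chord and resolving down by step — a suspension.

Suspension.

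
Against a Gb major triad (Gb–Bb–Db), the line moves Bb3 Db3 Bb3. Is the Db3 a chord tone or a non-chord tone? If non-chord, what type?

Chord tone (the fifth of Gb major triad).

Gb major triad contains Gb, Bb, Db; Db is the fifth, so it is a chord tone.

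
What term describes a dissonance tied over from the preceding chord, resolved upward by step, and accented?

Approach: by preparation — the pitch is first a chord tone, then held (tied or repeated) while the harmony changes under it. Departure: up by step. Metric position: strong.
A prepared dissonance that resolves upward by step — a retardation. (The same figure resolving downward would be a suspension.)

Retardation.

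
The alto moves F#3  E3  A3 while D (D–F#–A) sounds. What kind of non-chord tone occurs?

The harmony at that moment is D major triad (D, F#, A); E3 is not a chord tone.
It is approached by step down from F#3 and left by leap up to A3.
Step in, leap out — an escape tone.

E3 is an escape tone.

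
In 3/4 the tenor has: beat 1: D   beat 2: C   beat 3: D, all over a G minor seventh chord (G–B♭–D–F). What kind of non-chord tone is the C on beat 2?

The harmony at that moment is G minor seventh chord (G, B♭, D, F); C is not a chord tone.
It is approached by step down from D and left by step up to D.
Step away and step back to the same note — a neighbor tone (lower neighbor).

Lower neighbor tone.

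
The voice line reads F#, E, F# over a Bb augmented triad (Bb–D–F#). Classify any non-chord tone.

E is a neighbor tone.

The harmony at that moment is Bb augmented triad (Bb, D, F#); E is not a chord tone.
It is approached by step down from F# and left by step up to F#.
Step away and step back to the same note — a neighbor tone (lower neighbor).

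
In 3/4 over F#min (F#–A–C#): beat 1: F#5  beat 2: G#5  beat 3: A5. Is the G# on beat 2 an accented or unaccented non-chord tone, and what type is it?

Unaccented passing tone.

The harmony at that moment is F# minor triad (F#, A, C#); G#5 is not a chord tone.
It is approached by step up from F#5 and left by step up to A5.
Step in, step out in the same direction — a passing tone.
It falls on a weak beat, so it is unaccented.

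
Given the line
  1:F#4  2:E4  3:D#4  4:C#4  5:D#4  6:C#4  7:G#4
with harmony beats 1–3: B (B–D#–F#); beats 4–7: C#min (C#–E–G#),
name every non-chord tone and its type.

E4 (beat 2) — passing tone; D#4 (beat 5) — neighbor tone.

The harmony at that moment is B major triad (B, D#, F#); E4 is not a chord tone.
It is approached by step down from F#4 and left by step down to D#4.
Step in, step out in the same direction — a passing tone.
The harmony at that moment is C# minor triad (C#, E, G#); D#4 is not a chord tone.
It is approached by step up from C#4 and left by step down to C#4.
Step away and step back to the same note — a neighbor tone (upper neighbor).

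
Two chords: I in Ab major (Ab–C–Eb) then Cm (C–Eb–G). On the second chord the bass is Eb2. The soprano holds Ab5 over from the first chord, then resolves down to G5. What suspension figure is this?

4–3 suspension.

At the second chord the bass is Eb2. The suspended Ab5 lies a fourth above the bass; after resolving down by step to G5, the interval above the bass becomes a third.
Suspension figures are named by those two intervals: 4–3.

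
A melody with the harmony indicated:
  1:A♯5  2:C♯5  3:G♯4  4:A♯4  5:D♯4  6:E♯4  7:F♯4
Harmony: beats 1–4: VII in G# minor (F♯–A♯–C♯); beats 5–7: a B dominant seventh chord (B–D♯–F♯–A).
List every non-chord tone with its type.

The harmony at that moment is F♯ major triad (F♯, A♯, C♯); G♯4 is not a chord tone.
It is approached by leap down from C♯5 and left by step up to A♯4.
Leap in, step out — an appoggiatura.
The harmony at that moment is B dominant seventh chord (B, D♯, F♯, A); E♯4 is not a chord tone.
It is approached by step up from D♯4 and left by step up to F♯4.
Step in, step out in the same direction — a passing tone.

G♯4 (beat 3) — appoggiatura; E♯4 (beat 6) — passing tone.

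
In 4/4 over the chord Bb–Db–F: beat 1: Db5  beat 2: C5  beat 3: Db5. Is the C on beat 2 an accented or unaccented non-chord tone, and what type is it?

Unaccented neighbor tone.

The harmony at that moment is Bb minor triad (Bb, Db, F); C5 is not a chord tone.
It is approached by step down from Db5 and left by step up to Db5.
Step away and step back to the same note — a neighbor tone (lower neighbor).
It falls on a weak beat, so it is unaccented.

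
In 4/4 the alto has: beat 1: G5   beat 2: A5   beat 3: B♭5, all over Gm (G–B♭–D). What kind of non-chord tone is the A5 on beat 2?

Passing tone.

The harmony at that moment is G minor triad (G, B♭, D); A5 is not a chord tone.
It is approached by step up from G5 and left by step up to B♭5.
Step in, step out in the same direction — a passing tone.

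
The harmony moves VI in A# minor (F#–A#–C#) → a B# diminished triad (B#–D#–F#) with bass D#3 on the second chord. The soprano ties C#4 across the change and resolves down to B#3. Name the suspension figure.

At the second chord the bass is D#3. The suspended C#4 lies a seventh above the bass; after resolving down by step to B#3, the interval above the bass becomes a sixth.
Suspension figures are named by those two intervals: 7–6.

7–6 suspension.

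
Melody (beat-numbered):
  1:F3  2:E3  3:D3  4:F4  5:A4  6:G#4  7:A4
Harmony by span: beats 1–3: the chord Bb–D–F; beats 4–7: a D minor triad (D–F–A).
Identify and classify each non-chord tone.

E3 (beat 2) — passing tone; G#4 (beat 6) — neighbor tone.

The harmony at that moment is Bb major triad (Bb, D, F); E3 is not a chord tone.
It is approached by step down from F3 and left by step down to D3.
Step in, step out in the same direction — a passing tone.
The harmony at that moment is D minor triad (D, F, A); G#4 is not a chord tone.
It is approached by step down from A4 and left by step up to A4.
Step away and step back to the same note — a neighbor tone (lower neighbor).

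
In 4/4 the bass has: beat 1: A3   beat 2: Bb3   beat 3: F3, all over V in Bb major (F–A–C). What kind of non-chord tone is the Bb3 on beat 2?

The harmony at that moment is F major triad (F, A, C); Bb3 is not a chord tone.
It is approached by step up from A3 and left by leap down to F3.
Step in, leap out, on a weak beat — an escape tone.

Escape tone.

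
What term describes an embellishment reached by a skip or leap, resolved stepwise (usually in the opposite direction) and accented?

Appoggiatura.

Approach: by leap. Departure: by step. Metric position: strong.
Leap in, step out, in a metrically strong position — an appoggiatura. (It is the mirror image of the escape tone, which steps in and leaps out from a weak position.)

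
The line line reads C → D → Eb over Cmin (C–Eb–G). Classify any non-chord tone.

D is a passing tone.

The harmony at that moment is C minor triad (C, Eb, G); D is not a chord tone.
It is approached by step up from C and left by step up to Eb.
Step in, step out in the same direction — a passing tone.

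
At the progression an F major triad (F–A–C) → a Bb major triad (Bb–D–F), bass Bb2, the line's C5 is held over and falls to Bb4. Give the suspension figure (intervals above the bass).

At the second chord the bass is Bb2. The suspended C5 lies a ninth above the bass; after resolving down by step to Bb4, the interval above the bass becomes an octave.
Suspension figures are named by those two intervals: 9–8.

9–8 suspension.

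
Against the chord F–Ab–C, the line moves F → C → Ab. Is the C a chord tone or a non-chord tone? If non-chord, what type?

F minor triad contains F, Ab, C; C is the fifth, so it is a chord tone.

Chord tone (the fifth of F minor triad).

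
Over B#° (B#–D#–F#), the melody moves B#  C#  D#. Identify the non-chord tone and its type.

The harmony at that moment is B# diminished triad (B#, D#, F#); C# is not a chord tone.
It is approached by step up from B# and left by step up to D#.
Step in, step out in the same direction — a passing tone.

C# is a passing tone.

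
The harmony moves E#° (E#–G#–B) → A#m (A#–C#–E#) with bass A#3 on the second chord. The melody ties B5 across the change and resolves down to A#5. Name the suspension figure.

At the second chord the bass is A#3. The suspended B5 lies a ninth above the bass; after resolving down by step to A#5, the interval above the bass becomes an octave.
Suspension figures are named by those two intervals: 9–8.

9–8 suspension.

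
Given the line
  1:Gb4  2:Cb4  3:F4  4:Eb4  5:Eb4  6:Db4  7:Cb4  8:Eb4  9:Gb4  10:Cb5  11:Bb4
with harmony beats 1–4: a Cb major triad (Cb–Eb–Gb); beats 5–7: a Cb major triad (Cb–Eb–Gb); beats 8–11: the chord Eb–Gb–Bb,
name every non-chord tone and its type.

The harmony at that moment is Cb major triad (Cb, Eb, Gb); F4 is not a chord tone.
It is approached by leap up from Cb4 and left by step down to Eb4.
Leap in, step out — an appoggiatura.
The harmony at that moment is Cb major triad (Cb, Eb, Gb); Db4 is not a chord tone.
It is approached by step down from Eb4 and left by step down to Cb4.
Step in, step out in the same direction — a passing tone.
The harmony at that moment is Eb minor triad (Eb, Gb, Bb); Cb5 is not a chord tone.
It is approached by leap up from Gb4 and left by step down to Bb4.
Leap in, step out — an appoggiatura.

F4 (beat 3) — appoggiatura; Db4 (beat 6) — passing tone; Cb5 (beat 10) — appoggiatura.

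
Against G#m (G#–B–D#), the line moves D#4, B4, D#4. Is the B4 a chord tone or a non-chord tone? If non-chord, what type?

Chord tone (the third of G# minor triad).

G# minor triad contains G#, B, D#; B is the third, so it is a chord tone.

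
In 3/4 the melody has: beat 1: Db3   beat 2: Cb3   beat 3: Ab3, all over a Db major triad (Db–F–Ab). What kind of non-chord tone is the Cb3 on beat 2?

Escape tone.

The harmony at that moment is Db major triad (Db, F, Ab); Cb3 is not a chord tone.
It is approached by step down from Db3 and left by leap up to Ab3.
Step in, leap out, on a weak beat — an escape tone.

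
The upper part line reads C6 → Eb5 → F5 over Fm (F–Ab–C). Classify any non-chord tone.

Eb5 is an appoggiatura.

The harmony at that moment is F minor triad (F, Ab, C); Eb5 is not a chord tone.
It is approached by leap down from C6 and left by step up to F5.
Leap in, step out — an appoggiatura.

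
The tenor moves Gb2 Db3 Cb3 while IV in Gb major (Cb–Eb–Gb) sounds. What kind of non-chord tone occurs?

Db3 is an appoggiatura.

The harmony at that moment is Cb major triad (Cb, Eb, Gb); Db3 is not a chord tone.
It is approached by leap up from Gb2 and left by step down to Cb3.
Leap in, step out — an appoggiatura.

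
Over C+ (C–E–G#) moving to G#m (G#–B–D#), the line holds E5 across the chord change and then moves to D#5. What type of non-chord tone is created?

E5 is a suspension.

The harmony at that moment is G# minor triad (G#, B, D#); E5 is not a chord tone.
It is held over (the same pitch as the preceding E5) and left by step down to D#5.
Held over from the previous chord and resolving down by step — a suspension.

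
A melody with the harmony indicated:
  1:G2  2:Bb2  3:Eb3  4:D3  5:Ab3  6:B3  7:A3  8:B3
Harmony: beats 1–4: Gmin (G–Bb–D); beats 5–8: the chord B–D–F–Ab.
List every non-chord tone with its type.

Eb3 (beat 3) — appoggiatura; A3 (beat 7) — neighbor tone.

The harmony at that moment is G minor triad (G, Bb, D); Eb3 is not a chord tone.
It is approached by leap up from Bb2 and left by step down to D3.
Leap in, step out — an appoggiatura.
The harmony at that moment is B diminished seventh chord (B, D, F, Ab); A3 is not a chord tone.
It is approached by step down from B3 and left by step up to B3.
Step away and step back to the same note — a neighbor tone (lower neighbor).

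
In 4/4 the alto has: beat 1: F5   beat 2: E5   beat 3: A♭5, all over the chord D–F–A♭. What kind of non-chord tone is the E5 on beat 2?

The harmony at that moment is D diminished triad (D, F, A♭); E5 is not a chord tone.
It is approached by step down from F5 and left by leap up to A♭5.
Step in, leap out, on a weak beat — an escape tone.

Escape tone.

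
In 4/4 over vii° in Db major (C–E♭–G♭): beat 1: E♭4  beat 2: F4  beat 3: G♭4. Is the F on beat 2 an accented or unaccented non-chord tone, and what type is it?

Unaccented passing tone.

The harmony at that moment is C diminished triad (C, E♭, G♭); F4 is not a chord tone.
It is approached by step up from E♭4 and left by step up to G♭4.
Step in, step out in the same direction — a passing tone.
It falls on a weak beat, so it is unaccented.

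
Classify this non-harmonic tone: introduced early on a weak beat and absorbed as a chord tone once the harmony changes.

Anticipation.

Approach: ahead of the chord change (typically by step), so it is dissonant against the current harmony. Departure: none — the same pitch is restated or held and is a chord tone of the new harmony.
Dissonant first, consonant once the harmony catches up: the note simply arrives early — an anticipation. (The reverse timing, consonant first and dissonant after the change, would be a suspension or retardation.)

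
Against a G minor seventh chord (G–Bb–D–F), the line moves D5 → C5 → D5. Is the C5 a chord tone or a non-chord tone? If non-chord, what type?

Non-chord tone — a neighbor tone.

The harmony at that moment is G minor seventh chord (G, Bb, D, F); C5 is not a chord tone.
It is approached by step down from D5 and left by step up to D5.
Step away and step back to the same note — a neighbor tone (lower neighbor).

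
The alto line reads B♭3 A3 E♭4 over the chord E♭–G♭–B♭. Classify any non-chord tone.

A3 is an escape tone.

The harmony at that moment is E♭ minor triad (E♭, G♭, B♭); A3 is not a chord tone.
It is approached by step down from B♭3 and left by leap up to E♭4.
Step in, leap out — an escape tone.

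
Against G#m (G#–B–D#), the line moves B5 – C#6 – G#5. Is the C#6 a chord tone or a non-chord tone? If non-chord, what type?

Non-chord tone — an escape tone.

The harmony at that moment is G# minor triad (G#, B, D#); C#6 is not a chord tone.
It is approached by step up from B5 and left by leap down to G#5.
Step in, leap out — an escape tone.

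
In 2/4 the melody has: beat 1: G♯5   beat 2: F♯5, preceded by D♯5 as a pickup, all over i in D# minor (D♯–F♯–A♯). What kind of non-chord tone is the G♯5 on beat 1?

The harmony at that moment is D♯ minor triad (D♯, F♯, A♯); G♯5 is not a chord tone.
It is approached by leap up from D♯5 and left by step down to F♯5.
Leap in, step out, metrically accented — an appoggiatura.

Appoggiatura.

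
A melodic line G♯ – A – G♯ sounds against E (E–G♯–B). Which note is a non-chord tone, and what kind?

A is a neighbor tone.

The harmony at that moment is E major triad (E, G♯, B); A is not a chord tone.
It is approached by step up from G♯ and left by step down to G♯.
Step away and step back to the same note — a neighbor tone (upper neighbor).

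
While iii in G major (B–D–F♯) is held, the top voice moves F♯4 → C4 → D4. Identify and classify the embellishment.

The harmony at that moment is B minor triad (B, D, F♯); C4 is not a chord tone.
It is approached by leap down from F♯4 and left by step up to D4.
Leap in, step out — an appoggiatura.

C4 is an appoggiatura.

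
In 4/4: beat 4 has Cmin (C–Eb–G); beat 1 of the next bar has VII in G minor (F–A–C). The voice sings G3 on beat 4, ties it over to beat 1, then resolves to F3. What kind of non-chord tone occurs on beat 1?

The harmony at that moment is F major triad (F, A, C); G3 is not a chord tone.
It is held over (the same pitch as the preceding G3) and left by step down to F3.
Held over from the previous chord and resolving down by step — a suspension.

Suspension.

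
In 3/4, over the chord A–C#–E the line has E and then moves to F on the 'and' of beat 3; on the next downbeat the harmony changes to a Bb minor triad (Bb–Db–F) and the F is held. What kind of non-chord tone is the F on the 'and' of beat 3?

The harmony at that moment is A major triad (A, C#, E); F is not a chord tone.
It is approached by step up from E and then sustained as the same pitch into the next harmony.
Arriving early and becoming a chord tone when the harmony changes — an anticipation.

Anticipation.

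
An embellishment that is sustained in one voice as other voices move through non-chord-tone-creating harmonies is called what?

Pedal tone.

Approach: none. Departure: none — a single pitch is sustained while the chords change around it, passing through harmonies that do not contain it.
No melodic motion at all; the dissonance is created entirely by the moving harmonies against the stationary note — a pedal tone (pedal point).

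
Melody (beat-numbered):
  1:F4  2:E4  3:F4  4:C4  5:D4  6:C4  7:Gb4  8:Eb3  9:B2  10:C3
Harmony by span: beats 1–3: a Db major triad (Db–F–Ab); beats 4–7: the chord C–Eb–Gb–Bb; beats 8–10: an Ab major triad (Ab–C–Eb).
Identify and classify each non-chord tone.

E4 (beat 2) — neighbor tone; D4 (beat 5) — neighbor tone; B2 (beat 9) — appoggiatura.

The harmony at that moment is Db major triad (Db, F, Ab); E4 is not a chord tone.
It is approached by step down from F4 and left by step up to F4.
Step away and step back to the same note — a neighbor tone (lower neighbor).
The harmony at that moment is C half-diminished seventh chord (C, Eb, Gb, Bb); D4 is not a chord tone.
It is approached by step up from C4 and left by step down to C4.
Step away and step back to the same note — a neighbor tone (upper neighbor).
The harmony at that moment is Ab major triad (Ab, C, Eb); B2 is not a chord tone.
It is approached by leap down from Eb3 and left by step up to C3.
Leap in, step out — an appoggiatura.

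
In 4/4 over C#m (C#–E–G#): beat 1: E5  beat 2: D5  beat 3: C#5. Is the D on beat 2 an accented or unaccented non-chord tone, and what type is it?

The harmony at that moment is C# minor triad (C#, E, G#); D5 is not a chord tone.
It is approached by step down from E5 and left by step down to C#5.
Step in, step out in the same direction — a passing tone.
It falls on a weak beat, so it is unaccented.

Unaccented passing tone.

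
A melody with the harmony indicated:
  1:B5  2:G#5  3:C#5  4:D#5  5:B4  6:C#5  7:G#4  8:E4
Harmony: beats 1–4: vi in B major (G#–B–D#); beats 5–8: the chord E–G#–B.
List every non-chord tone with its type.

The harmony at that moment is G# minor triad (G#, B, D#); C#5 is not a chord tone.
It is approached by leap down from G#5 and left by step up to D#5.
Leap in, step out — an appoggiatura.
The harmony at that moment is E major triad (E, G#, B); C#5 is not a chord tone.
It is approached by step up from B4 and left by leap down to G#4.
Step in, leap out — an escape tone.

C#5 (beat 3) — appoggiatura; C#5 (beat 6) — escape tone.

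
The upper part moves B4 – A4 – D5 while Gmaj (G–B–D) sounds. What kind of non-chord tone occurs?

The harmony at that moment is G major triad (G, B, D); A4 is not a chord tone.
It is approached by step down from B4 and left by leap up to D5.
Step in, leap out — an escape tone.

A4 is an escape tone.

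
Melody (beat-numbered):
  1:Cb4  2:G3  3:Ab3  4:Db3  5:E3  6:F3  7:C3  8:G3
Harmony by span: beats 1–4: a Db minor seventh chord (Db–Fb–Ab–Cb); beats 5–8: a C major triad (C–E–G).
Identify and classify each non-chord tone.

G3 (beat 2) — appoggiatura; F3 (beat 6) — escape tone.

The harmony at that moment is Db minor seventh chord (Db, Fb, Ab, Cb); G3 is not a chord tone.
It is approached by leap down from Cb4 and left by step up to Ab3.
Leap in, step out — an appoggiatura.
The harmony at that moment is C major triad (C, E, G); F3 is not a chord tone.
It is approached by step up from E3 and left by leap down to C3.
Step in, leap out — an escape tone.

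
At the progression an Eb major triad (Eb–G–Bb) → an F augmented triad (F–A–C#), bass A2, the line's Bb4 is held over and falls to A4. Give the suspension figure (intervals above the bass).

9–8 suspension.

At the second chord the bass is A2. The suspended Bb4 lies a ninth above the bass; after resolving down by step to A4, the interval above the bass becomes an octave.
Suspension figures are named by those two intervals: 9–8.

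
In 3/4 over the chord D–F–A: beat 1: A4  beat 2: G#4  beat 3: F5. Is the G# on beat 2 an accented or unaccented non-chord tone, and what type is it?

Unaccented escape tone.

The harmony at that moment is D minor triad (D, F, A); G#4 is not a chord tone.
It is approached by step down from A4 and left by leap up to F5.
Step in, leap out — an escape tone.
It falls on a weak beat, so it is unaccented.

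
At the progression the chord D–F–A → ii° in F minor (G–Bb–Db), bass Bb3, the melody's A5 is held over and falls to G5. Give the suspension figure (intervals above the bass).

7–6 suspension.

At the second chord the bass is Bb3. The suspended A5 lies a seventh above the bass; after resolving down by step to G5, the interval above the bass becomes a sixth.
Suspension figures are named by those two intervals: 7–6.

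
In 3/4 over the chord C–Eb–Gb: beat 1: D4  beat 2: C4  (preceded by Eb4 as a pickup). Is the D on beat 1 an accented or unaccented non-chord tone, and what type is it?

The harmony at that moment is C diminished triad (C, Eb, Gb); D4 is not a chord tone.
It is approached by step down from Eb4 and left by step down to C4.
Step in, step out in the same direction — a passing tone.
It falls on the downbeat, so it is accented.

Accented passing tone.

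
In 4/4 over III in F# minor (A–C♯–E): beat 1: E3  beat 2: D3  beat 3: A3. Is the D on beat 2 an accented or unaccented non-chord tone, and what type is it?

The harmony at that moment is A major triad (A, C♯, E); D3 is not a chord tone.
It is approached by step down from E3 and left by leap up to A3.
Step in, leap out — an escape tone.
It falls on a weak beat, so it is unaccented.

Unaccented escape tone.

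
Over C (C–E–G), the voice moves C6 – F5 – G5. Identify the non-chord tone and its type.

The harmony at that moment is C major triad (C, E, G); F5 is not a chord tone.
It is approached by leap down from C6 and left by step up to G5.
Leap in, step out — an appoggiatura.

F5 is an appoggiatura.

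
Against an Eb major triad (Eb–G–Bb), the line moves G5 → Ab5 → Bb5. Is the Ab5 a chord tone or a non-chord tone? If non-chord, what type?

Non-chord tone — a passing tone.

The harmony at that moment is Eb major triad (Eb, G, Bb); Ab5 is not a chord tone.
It is approached by step up from G5 and left by step up to Bb5.
Step in, step out in the same direction — a passing tone.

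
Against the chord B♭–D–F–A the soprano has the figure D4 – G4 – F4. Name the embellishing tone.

The harmony at that moment is B♭ major seventh chord (B♭, D, F, A); G4 is not a chord tone.
It is approached by leap up from D4 and left by step down to F4.
Leap in, step out — an appoggiatura.

G4 is an appoggiatura.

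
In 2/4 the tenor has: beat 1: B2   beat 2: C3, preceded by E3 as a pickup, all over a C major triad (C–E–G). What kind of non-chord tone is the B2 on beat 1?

The harmony at that moment is C major triad (C, E, G); B2 is not a chord tone.
It is approached by leap down from E3 and left by step up to C3.
Leap in, step out, metrically accented — an appoggiatura.

Appoggiatura.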